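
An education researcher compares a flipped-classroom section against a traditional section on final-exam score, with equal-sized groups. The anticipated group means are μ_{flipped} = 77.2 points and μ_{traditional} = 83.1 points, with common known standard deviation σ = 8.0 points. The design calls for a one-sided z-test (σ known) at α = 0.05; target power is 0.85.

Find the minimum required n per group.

Standardized effect: d = |μ_{flipped} − μ_{traditional}| / σ = |77.2 − 83.1| / 8.0 = 0.7375
For power 0.85 need Φ(δ − z_{0.05}) = 0.85, so δ = z_{0.05} + z_{0.15} = 1.645 + 1.036 = 2.681.
δ = d·√(n/2) ⇒ n = 2(δ/d)² = 2 × (2.681 / 0.7375)² = 26.44.
Rounding up, n = 27 per group.

n = 27 per group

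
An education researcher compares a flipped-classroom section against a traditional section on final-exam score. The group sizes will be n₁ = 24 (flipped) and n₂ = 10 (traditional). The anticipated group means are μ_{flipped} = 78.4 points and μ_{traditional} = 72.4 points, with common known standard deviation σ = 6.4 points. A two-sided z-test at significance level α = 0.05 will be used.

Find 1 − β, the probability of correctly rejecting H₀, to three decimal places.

Power ≈ 0.702

Standardized effect: d = |μ_{flipped} − μ_{traditional}| / σ = |78.4 − 72.4| / 6.4 = 0.9375
Noncentrality parameter: δ = d / √(1/n₁ + 1/n₂) = 0.9375 / √(1/24 + 1/10) = 2.4908
Two-sided α = 0.05 → critical value z_{0.025} = 1.960.
Power = Φ(δ − 1.960) + Φ(−δ − 1.960) = Φ(0.531) + Φ(-4.451) = 0.7022 + 0.0000 = 0.7022.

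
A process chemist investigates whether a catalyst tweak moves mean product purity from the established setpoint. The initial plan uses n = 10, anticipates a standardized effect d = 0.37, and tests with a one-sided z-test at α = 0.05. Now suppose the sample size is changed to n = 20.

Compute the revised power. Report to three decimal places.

With n = 20: δ = d·√n = 0.37 × √20 = 1.6547. Critical value z_{0.05} = 1.645.
Revised power = P(Z > 1.645 − δ) = Φ(0.010) = 0.5039.

Power ≈ 0.504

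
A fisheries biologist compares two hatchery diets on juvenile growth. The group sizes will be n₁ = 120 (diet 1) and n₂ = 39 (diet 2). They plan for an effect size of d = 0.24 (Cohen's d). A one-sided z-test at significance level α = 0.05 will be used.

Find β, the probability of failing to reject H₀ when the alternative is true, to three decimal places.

Noncentrality parameter: λ = d / √(1/n₁ + 1/n₂) = 0.24 / √(1/120 + 1/39) = 1.3021
One-sided α = 0.05 → critical value z_{0.05} = 1.645.
Power = P(Z > 1.645 − λ) = Φ(-0.343) = 0.3659.
Type II error: β = 1 − power = 1 − 0.3659 = 0.6341.

β ≈ 0.634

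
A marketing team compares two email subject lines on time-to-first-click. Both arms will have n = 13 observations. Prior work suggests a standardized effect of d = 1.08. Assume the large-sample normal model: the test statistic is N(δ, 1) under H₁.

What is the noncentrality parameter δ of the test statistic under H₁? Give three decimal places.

The noncentrality parameter scales effect size by the design's sample-size factor: δ = d·√(n/2) = 1.08 × √(13/2) = 2.7535

δ ≈ 2.753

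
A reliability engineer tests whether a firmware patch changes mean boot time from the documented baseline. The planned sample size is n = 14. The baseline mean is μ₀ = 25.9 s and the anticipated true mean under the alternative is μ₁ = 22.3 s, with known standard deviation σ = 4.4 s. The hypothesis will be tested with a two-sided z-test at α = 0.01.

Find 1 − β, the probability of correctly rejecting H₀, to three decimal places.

Power ≈ 0.686

Standardized effect: d = |μ₁ − μ₀| / σ = |22.3 − 25.9| / 4.4 = 0.8182
Noncentrality parameter: δ = d·√n = 0.8182 × √14 = 3.0614
Critical value for a two-sided test at α = 0.01: z_{α/2} = 2.576.
Power = Φ(δ − 2.576) + Φ(−δ − 2.576) = Φ(0.486) + Φ(-5.637) = 0.6863 + 0.0000 = 0.6863.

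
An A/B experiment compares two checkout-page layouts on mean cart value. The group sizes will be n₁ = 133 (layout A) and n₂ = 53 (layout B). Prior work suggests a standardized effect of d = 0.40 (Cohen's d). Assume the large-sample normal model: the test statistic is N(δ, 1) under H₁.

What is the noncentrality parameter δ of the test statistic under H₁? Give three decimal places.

δ = d / √(1/n₁ + 1/n₂) = 0.40 / √(1/133 + 1/53) = 2.4624

δ ≈ 2.462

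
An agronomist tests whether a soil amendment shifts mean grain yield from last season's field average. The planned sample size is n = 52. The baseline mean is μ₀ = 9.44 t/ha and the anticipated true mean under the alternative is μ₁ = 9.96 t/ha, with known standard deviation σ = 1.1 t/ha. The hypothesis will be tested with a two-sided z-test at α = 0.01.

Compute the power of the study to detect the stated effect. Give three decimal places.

Standardized effect: d = |μ₁ − μ₀| / σ = |9.96 − 9.44| / 1.1 = 0.4727
Noncentrality parameter: δ = d·√n = 0.4727 × √52 = 3.4089
Two-sided α = 0.01 → critical value z_{0.005} = 2.576.
Power = Φ(δ − 2.576) + Φ(−δ − 2.576) = Φ(0.833) + Φ(-5.985) = 0.7976 + 0.0000 = 0.7976.

Power ≈ 0.798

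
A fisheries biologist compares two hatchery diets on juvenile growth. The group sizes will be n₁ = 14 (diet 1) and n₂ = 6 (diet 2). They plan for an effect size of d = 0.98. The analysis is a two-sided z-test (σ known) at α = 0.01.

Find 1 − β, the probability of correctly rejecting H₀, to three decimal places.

Noncentrality parameter: δ = d / √(1/n₁ + 1/n₂) = 0.98 / √(1/14 + 1/6) = 2.0084
Critical value for a two-sided test at α = 0.01: z_{α/2} = 2.576.
Power = Φ(δ − 2.576) + Φ(−δ − 2.576) = Φ(-0.567) + Φ(-4.584) = 0.2852 + 0.0000 = 0.2852.

Power ≈ 0.285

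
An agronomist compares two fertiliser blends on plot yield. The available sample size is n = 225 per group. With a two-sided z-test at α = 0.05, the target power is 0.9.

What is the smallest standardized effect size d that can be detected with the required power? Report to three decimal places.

d ≈ 0.306

Need Φ(δ − 1.960) = 0.9, so δ = 1.960 + 1.282 = 3.242.
(Lower-tail contribution to power is negligible for δ > 0.)
δ = d·√(n/2) ⇒ d = δ/√(n/2) = 3.242/√(225/2) = 0.3056.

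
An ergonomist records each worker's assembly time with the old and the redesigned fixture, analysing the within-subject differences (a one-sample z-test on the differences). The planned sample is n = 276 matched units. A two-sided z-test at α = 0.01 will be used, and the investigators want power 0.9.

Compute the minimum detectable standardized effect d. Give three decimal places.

Required noncentrality: δ = z_{0.005} + z_{0.10} = 2.576 + 1.282 = 3.857.
(Lower-tail contribution to power is negligible for δ > 0.)
δ = d·√n ⇒ d = δ/√n = 3.857/√276 = 0.2322.

d ≈ 0.232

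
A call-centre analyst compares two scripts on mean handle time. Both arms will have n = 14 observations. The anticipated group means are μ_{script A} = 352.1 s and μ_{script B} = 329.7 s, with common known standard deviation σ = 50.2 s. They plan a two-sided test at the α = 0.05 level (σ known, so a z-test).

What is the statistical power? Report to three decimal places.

Standardized effect: d = |μ_{script A} − μ_{script B}| / σ = |352.1 − 329.7| / 50.2 = 0.4462
Noncentrality parameter: δ = d·√(n/2) = 0.4462 × √(14/2) = 1.1806
Critical value for a two-sided test at α = 0.05: z_{α/2} = 1.960.
Power = Φ(δ − 1.960) + Φ(−δ − 1.960) = Φ(-0.779) + Φ(-3.141) = 0.2179 + 0.0008 = 0.2187.

Power ≈ 0.219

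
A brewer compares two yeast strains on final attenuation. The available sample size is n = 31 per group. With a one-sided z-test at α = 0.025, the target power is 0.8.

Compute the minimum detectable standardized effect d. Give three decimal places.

d ≈ 0.712

Required noncentrality: δ = z_{0.025} + z_{0.20} = 1.960 + 0.842 = 2.802.
δ = d·√(n/2) ⇒ d = δ/√(n/2) = 2.802/√(31/2) = 0.7116.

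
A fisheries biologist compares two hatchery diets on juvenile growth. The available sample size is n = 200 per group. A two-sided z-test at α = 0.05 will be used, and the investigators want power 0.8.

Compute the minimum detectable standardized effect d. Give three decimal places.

d ≈ 0.280

Required noncentrality: δ = z_{0.025} + z_{0.20} = 1.960 + 0.842 = 2.802.
(The second rejection-region term Φ(−δ − z_{α/2}) is negligible and dropped.)
δ = d·√(n/2) ⇒ d = δ/√(n/2) = 2.802/√(200/2) = 0.2802.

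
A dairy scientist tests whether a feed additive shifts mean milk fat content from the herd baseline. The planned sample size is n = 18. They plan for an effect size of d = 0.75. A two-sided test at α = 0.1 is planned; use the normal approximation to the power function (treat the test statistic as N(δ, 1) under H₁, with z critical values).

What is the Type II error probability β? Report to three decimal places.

β ≈ 0.062

Noncentrality parameter: δ = d·√n = 0.75 × √18 = 3.1820
Critical value for a two-sided test at α = 0.1: z_{α/2} = 1.645.
Power = Φ(δ − 1.645) + Φ(−δ − 1.645) = Φ(1.537) + Φ(-4.827) = 0.9379 + 0.0000 = 0.9379.
Type II error: β = 1 − power = 1 − 0.9379 = 0.0621.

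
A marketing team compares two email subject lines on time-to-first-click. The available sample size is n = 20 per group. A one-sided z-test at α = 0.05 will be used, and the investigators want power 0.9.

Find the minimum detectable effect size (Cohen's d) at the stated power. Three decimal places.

d ≈ 0.925

Required noncentrality: δ = z_{0.05} + z_{0.10} = 1.645 + 1.282 = 2.926.
δ = d·√(n/2) ⇒ d = δ/√(n/2) = 2.926/√(20/2) = 0.9254.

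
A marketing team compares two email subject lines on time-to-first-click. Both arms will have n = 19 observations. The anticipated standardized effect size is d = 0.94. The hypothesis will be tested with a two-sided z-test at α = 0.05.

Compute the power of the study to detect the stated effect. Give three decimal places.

Noncentrality parameter: δ = d·√(n/2) = 0.94 × √(19/2) = 2.8973
Two-sided α = 0.05 → critical value z_{0.025} = 1.960.
Power = Φ(δ − 1.960) + Φ(−δ − 1.960) = Φ(0.937) + Φ(-4.857) = 0.8257 + 0.0000 = 0.8257.

Power ≈ 0.826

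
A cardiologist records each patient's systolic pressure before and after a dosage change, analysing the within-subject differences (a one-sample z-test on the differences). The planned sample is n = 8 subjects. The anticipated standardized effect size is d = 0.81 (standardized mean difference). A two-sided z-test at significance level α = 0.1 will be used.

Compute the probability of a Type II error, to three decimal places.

Noncentrality parameter: δ = d·√n = 0.81 × √8 = 2.2910
Two-sided α = 0.1 → critical value z_{0.05} = 1.645.
Power = Φ(δ − 1.645) + Φ(−δ − 1.645) = Φ(0.646) + Φ(-3.936) = 0.7409 + 0.0000 = 0.7410.
Type II error: β = 1 − power = 1 − 0.7410 = 0.2590.

β ≈ 0.259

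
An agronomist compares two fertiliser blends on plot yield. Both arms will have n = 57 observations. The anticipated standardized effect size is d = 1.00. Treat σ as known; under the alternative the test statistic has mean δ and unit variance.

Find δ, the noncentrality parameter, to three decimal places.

δ = d·√(n/2) = 1.00 × √(57/2) = 5.3385

δ ≈ 5.339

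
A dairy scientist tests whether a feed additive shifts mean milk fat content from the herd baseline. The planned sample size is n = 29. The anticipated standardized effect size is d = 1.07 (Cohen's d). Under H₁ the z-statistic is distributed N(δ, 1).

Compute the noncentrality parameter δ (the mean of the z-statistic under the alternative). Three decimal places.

The noncentrality parameter scales effect size by the design's sample-size factor: δ = d·√n = 1.07 × √29 = 5.7621

δ ≈ 5.762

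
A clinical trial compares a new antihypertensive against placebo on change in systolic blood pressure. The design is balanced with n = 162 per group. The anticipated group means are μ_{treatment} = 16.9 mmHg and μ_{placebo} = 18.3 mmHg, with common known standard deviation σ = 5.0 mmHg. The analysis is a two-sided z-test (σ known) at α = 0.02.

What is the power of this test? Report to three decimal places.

Power ≈ 0.577

Standardized effect: d = |μ_{treatment} − μ_{placebo}| / σ = |16.9 − 18.3| / 5.0 = 0.2800
Noncentrality parameter: δ = d·√(n/2) = 0.2800 × √(162/2) = 2.5200
Critical value for a two-sided test at α = 0.02: z_{α/2} = 2.326.
Power = Φ(δ − 2.326) + Φ(−δ − 2.326) = Φ(0.194) + Φ(-4.846) = 0.5768 + 0.0000 = 0.5768.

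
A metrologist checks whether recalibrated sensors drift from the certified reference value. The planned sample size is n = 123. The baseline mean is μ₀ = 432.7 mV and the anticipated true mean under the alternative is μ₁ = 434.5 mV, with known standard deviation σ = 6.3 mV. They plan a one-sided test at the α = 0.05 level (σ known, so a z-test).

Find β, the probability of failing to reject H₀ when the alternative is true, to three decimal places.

Standardized effect: d = |μ₁ − μ₀| / σ = |434.5 − 432.7| / 6.3 = 0.2857
Noncentrality parameter: λ = d·√n = 0.2857 × √123 = 3.1687
One-sided α = 0.05 → critical value z_{0.05} = 1.645.
Power = P(Z > 1.645 − λ) = Φ(1.524) = 0.9362.
Type II error: β = 1 − power = 1 − 0.9362 = 0.0638.

β ≈ 0.064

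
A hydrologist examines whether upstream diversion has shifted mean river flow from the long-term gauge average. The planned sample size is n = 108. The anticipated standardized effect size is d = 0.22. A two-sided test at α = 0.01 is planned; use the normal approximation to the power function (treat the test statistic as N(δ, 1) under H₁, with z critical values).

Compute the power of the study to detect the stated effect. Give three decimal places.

Power ≈ 0.386

Noncentrality parameter: δ = d·√n = 0.22 × √108 = 2.2863
Critical value for a two-sided test at α = 0.01: z_{α/2} = 2.576.
Power = Φ(δ − 2.576) + Φ(−δ − 2.576) = Φ(-0.290) + Φ(-4.862) = 0.3861 + 0.0000 = 0.3861.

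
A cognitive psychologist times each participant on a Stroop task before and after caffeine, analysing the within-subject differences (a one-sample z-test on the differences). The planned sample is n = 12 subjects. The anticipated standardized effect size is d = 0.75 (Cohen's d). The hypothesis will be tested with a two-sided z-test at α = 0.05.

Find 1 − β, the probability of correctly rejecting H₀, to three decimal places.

Noncentrality parameter: δ = d·√n = 0.75 × √12 = 2.5981
Critical value for a two-sided test at α = 0.05: z_{α/2} = 1.960.
Power = Φ(δ − 1.960) + Φ(−δ − 1.960) = Φ(0.638) + Φ(-4.558) = 0.7383 + 0.0000 = 0.7383.

Power ≈ 0.738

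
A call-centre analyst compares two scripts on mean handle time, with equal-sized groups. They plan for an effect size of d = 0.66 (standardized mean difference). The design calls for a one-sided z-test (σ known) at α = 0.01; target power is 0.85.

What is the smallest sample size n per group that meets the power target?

Set Φ(δ − 2.326) = 0.85; then δ − 2.326 = Φ⁻¹(0.85) = 1.036, giving δ = 3.363.
δ = d·√(n/2) ⇒ n = 2(δ/d)² = 2 × (3.363 / 0.66)² = 51.92.
Round up to the next whole unit.

n = 52 per group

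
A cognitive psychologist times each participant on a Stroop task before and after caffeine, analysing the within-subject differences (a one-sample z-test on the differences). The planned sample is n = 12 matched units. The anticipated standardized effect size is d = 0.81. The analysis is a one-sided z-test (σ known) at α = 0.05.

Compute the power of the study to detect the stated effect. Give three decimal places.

Noncentrality parameter: δ = d·√n = 0.81 × √12 = 2.8059
Critical value for a one-sided test at α = 0.05: z_α = 1.645.
Power = P(Z > 1.645 − δ) = Φ(1.161) = 0.8772.

Power ≈ 0.877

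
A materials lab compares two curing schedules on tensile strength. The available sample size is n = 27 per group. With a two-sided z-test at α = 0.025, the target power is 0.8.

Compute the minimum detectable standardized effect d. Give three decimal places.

d ≈ 0.839

Required noncentrality: δ = z_{0.0125} + z_{0.20} = 2.241 + 0.842 = 3.083.
(Lower-tail contribution to power is negligible for δ > 0.)
δ = d·√(n/2) ⇒ d = δ/√(n/2) = 3.083/√(27/2) = 0.8391.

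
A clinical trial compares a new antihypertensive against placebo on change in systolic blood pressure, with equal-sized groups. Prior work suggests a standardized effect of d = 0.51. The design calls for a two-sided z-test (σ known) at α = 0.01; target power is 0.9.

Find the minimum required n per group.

For power 0.9 need Φ(δ − z_{0.005}) = 0.9, so δ = z_{0.005} + z_{0.10} = 2.576 + 1.282 = 3.857.
(Ignoring the negligible lower-tail rejection probability gives the usual closed-form inversion.)
δ = d·√(n/2) ⇒ n = 2(δ/d)² = 2 × (3.857 / 0.51)² = 114.41.
Round up to the next whole unit.

n = 115 per group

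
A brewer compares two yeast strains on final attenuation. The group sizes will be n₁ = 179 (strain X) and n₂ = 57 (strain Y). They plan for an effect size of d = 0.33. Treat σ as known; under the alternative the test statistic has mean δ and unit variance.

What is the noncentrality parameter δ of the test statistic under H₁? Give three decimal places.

The noncentrality parameter scales effect size by the design's sample-size factor: δ = d / √(1/n₁ + 1/n₂) = 0.33 / √(1/179 + 1/57) = 2.1698

δ ≈ 2.170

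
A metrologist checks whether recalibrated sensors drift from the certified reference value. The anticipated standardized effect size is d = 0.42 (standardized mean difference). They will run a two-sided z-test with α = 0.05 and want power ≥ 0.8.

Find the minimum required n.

Set Φ(δ − 1.960) = 0.8; then δ − 1.960 = Φ⁻¹(0.8) = 0.842, giving δ = 2.802.
(The Φ(−δ − z_{α/2}) term is vanishingly small for δ > 0 and is dropped in the standard sample-size formula.)
δ = d·√n ⇒ n = (δ/d)² = (2.802 / 0.42)² = 44.49.
Round up to the next whole unit.

n = 45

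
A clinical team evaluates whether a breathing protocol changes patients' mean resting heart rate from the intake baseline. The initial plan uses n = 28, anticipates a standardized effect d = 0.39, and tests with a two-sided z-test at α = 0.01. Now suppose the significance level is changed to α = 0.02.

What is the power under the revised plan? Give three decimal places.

δ = d·√n = 0.39 × √28 = 2.0637 (unchanged). New critical value: z_{0.01} = 2.326.
Revised power = Φ(δ − 2.326) + Φ(−δ − 2.326) = Φ(-0.263) + Φ(-4.390) = 0.3964 + 0.0000 = 0.3964.

Power ≈ 0.396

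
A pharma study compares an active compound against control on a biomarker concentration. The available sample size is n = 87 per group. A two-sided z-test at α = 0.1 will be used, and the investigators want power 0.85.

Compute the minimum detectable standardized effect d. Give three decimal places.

d ≈ 0.407

Need Φ(δ − 1.645) = 0.85, so δ = 1.645 + 1.036 = 2.681.
(Lower-tail contribution to power is negligible for δ > 0.)
δ = d·√(n/2) ⇒ d = δ/√(n/2) = 2.681/√(87/2) = 0.4065.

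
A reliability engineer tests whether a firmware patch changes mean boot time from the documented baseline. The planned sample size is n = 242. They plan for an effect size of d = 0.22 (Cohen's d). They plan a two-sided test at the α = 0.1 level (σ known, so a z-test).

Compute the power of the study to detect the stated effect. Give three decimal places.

Noncentrality parameter: λ = d·√n = 0.22 × √242 = 3.4224
Two-sided α = 0.1 → critical value z_{0.05} = 1.645.
Power = Φ(λ − 1.645) + Φ(−λ − 1.645) = Φ(1.778) + Φ(-5.067) = 0.9623 + 0.0000 = 0.9623.

Power ≈ 0.962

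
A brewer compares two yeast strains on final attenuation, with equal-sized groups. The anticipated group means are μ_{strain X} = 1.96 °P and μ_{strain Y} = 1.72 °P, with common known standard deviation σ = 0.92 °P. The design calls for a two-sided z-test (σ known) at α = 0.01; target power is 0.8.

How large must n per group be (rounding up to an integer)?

Standardized effect: d = |μ_{strain X} − μ_{strain Y}| / σ = |1.96 − 1.72| / 0.92 = 0.2609
Set Φ(δ − 2.576) = 0.8; then δ − 2.576 = Φ⁻¹(0.8) = 0.842, giving δ = 3.417.
(For δ > 0 the lower-tail rejection region contributes negligibly to power, so the one-term inversion is standard.)
δ = d·√(n/2) ⇒ n = 2(δ/d)² = 2 × (3.417 / 0.2609)² = 343.23.
Round up to the next whole unit.

n = 344 per group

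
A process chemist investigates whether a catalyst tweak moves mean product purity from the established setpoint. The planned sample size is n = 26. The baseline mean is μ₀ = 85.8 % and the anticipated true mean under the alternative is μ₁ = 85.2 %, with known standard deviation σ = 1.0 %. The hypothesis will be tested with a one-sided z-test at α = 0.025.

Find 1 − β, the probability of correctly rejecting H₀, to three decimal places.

Power ≈ 0.864

Standardized effect: d = |μ₁ − μ₀| / σ = |85.2 − 85.8| / 1.0 = 0.6000
Noncentrality parameter: δ = d·√n = 0.6000 × √26 = 3.0594
Critical value for a one-sided test at α = 0.025: z_α = 1.960.
Power = Φ(δ − 1.960) = Φ(1.099) = 0.8642.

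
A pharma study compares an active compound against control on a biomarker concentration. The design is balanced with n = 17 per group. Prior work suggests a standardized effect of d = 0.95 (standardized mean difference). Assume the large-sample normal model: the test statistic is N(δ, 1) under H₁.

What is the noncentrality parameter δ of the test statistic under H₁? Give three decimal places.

The noncentrality parameter scales effect size by the design's sample-size factor: δ = d·√(n/2) = 0.95 × √(17/2) = 2.7697

δ ≈ 2.770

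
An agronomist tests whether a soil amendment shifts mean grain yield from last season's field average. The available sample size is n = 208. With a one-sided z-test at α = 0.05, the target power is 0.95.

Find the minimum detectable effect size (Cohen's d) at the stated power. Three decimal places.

Need Φ(δ − 1.645) = 0.95, so δ = 1.645 + 1.645 = 3.290.
δ = d·√n ⇒ d = δ/√n = 3.290/√208 = 0.2281.

d ≈ 0.228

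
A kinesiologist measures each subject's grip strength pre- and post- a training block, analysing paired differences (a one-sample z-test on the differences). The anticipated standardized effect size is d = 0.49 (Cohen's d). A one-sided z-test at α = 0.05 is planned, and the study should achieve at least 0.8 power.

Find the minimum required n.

n = 26

For power 0.8 need Φ(δ − z_{0.05}) = 0.8, so δ = z_{0.05} + z_{0.20} = 1.645 + 0.842 = 2.486.
δ = d·√n ⇒ n = (δ/d)² = (2.486 / 0.49)² = 25.75.
Round up to the next whole unit.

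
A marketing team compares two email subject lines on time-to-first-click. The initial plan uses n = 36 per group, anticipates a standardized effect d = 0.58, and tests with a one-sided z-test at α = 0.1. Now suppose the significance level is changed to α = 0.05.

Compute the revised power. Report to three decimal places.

Power ≈ 0.793

δ = d·√(n/2) = 0.58 × √(36/2) = 2.4607 (unchanged). New critical value: z_{0.05} = 1.645.
Revised power = P(Z > 1.645 − δ) = Φ(0.816) = 0.7927.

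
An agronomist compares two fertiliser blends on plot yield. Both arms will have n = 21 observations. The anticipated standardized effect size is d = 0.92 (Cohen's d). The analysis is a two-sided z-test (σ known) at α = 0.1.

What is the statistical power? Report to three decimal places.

Noncentrality parameter: δ = d·√(n/2) = 0.92 × √(21/2) = 2.9811
Critical value for a two-sided test at α = 0.1: z_{α/2} = 1.645.
Power = Φ(δ − 1.645) + Φ(−δ − 1.645) = Φ(1.336) + Φ(-4.626) = 0.9093 + 0.0000 = 0.9093.

Power ≈ 0.909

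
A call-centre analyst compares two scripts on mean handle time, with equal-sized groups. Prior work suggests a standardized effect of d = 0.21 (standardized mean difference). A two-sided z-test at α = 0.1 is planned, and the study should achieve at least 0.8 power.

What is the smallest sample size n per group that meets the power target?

For power 0.8 need Φ(δ − z_{0.05}) = 0.8, so δ = z_{0.05} + z_{0.20} = 1.645 + 0.842 = 2.486.
(The Φ(−δ − z_{α/2}) term is vanishingly small for δ > 0 and is dropped in the standard sample-size formula.)
δ = d·√(n/2) ⇒ n = 2(δ/d)² = 2 × (2.486 / 0.21)² = 280.39.
Rounding up, n = 281 per group.

n = 281 per group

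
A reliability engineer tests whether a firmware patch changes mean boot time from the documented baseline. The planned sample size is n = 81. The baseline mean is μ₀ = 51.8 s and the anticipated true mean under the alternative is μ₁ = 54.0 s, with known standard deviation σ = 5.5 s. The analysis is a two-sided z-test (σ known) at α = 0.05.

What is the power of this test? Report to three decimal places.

Standardized effect: d = |μ₁ − μ₀| / σ = |54.0 − 51.8| / 5.5 = 0.4000
Noncentrality parameter: δ = d·√n = 0.4000 × √81 = 3.6000
Critical value for a two-sided test at α = 0.05: z_{α/2} = 1.960.
Power = Φ(δ − 1.960) + Φ(−δ − 1.960) = Φ(1.640) + Φ(-5.560) = 0.9495 + 0.0000 = 0.9495.

Power ≈ 0.950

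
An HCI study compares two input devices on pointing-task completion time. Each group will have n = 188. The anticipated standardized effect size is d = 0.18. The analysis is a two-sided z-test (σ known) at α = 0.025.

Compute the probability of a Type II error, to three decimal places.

β ≈ 0.690

Noncentrality parameter: δ = d·√(n/2) = 0.18 × √(188/2) = 1.7452
Two-sided α = 0.025 → critical value z_{0.0125} = 2.241.
Power = Φ(δ − 2.241) + Φ(−δ − 2.241) = Φ(-0.496) + Φ(-3.987) = 0.3099 + 0.0000 = 0.3099.
Type II error: β = 1 − power = 1 − 0.3099 = 0.6901.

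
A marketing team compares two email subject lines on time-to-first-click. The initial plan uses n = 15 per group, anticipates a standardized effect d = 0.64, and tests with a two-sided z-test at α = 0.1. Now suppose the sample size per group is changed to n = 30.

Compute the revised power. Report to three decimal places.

With n = 30 per group: δ = d·√(n/2) = 0.64 × √(30/2) = 2.4787. Critical value z_{0.05} = 1.645.
Revised power = Φ(δ − 1.645) + Φ(−δ − 1.645) = Φ(0.834) + Φ(-4.124) = 0.7978 + 0.0000 = 0.7978.

Power ≈ 0.798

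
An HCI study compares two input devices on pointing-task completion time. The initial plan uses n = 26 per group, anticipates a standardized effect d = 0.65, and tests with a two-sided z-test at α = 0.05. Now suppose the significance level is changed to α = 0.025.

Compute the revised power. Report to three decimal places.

Power ≈ 0.541

δ = d·√(n/2) = 0.65 × √(26/2) = 2.3436 (unchanged). New critical value: z_{0.0125} = 2.241.
Revised power = Φ(δ − 2.241) + Φ(−δ − 2.241) = Φ(0.102) + Φ(-4.585) = 0.5407 + 0.0000 = 0.5407.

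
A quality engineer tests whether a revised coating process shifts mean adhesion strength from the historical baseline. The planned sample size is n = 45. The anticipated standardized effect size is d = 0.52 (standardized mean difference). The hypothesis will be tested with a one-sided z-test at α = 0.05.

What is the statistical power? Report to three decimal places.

Power ≈ 0.967

Noncentrality parameter: δ = d·√n = 0.52 × √45 = 3.4883
Critical value for a one-sided test at α = 0.05: z_α = 1.645.
Power = P(Z > 1.645 − δ) = Φ(1.843) = 0.9674.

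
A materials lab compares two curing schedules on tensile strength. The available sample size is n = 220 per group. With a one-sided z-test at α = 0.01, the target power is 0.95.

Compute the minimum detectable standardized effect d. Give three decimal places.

Need Φ(δ − 2.326) = 0.95, so δ = 2.326 + 1.645 = 3.971.
δ = d·√(n/2) ⇒ d = δ/√(n/2) = 3.971/√(220/2) = 0.3786.

d ≈ 0.379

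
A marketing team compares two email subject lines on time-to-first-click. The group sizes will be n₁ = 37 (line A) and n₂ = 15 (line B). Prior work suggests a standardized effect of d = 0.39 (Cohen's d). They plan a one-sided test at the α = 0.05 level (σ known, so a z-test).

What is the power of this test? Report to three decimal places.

Noncentrality parameter: δ = d / √(1/n₁ + 1/n₂) = 0.39 / √(1/37 + 1/15) = 1.2741
Critical value for a one-sided test at α = 0.05: z_α = 1.645.
Power = Φ(δ − 1.645) = Φ(-0.371) = 0.3554.

Power ≈ 0.355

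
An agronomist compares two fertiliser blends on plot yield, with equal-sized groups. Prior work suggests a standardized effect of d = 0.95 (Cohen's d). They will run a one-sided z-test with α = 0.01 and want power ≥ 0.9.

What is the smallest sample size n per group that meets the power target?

For power 0.9 need Φ(δ − z_{0.01}) = 0.9, so δ = z_{0.01} + z_{0.10} = 2.326 + 1.282 = 3.608.
δ = d·√(n/2) ⇒ n = 2(δ/d)² = 2 × (3.608 / 0.95)² = 28.85.
Rounding up, n = 29 per group.

n = 29 per group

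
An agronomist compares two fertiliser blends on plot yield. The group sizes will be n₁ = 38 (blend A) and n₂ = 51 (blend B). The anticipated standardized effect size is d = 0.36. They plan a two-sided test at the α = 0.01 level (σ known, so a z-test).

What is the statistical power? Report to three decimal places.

Noncentrality parameter: δ = d / √(1/n₁ + 1/n₂) = 0.36 / √(1/38 + 1/51) = 1.6799
Two-sided α = 0.01 → critical value z_{0.005} = 2.576.
Power = Φ(δ − 2.576) + Φ(−δ − 2.576) = Φ(-0.896) + Φ(-4.256) = 0.1851 + 0.0000 = 0.1852.

Power ≈ 0.185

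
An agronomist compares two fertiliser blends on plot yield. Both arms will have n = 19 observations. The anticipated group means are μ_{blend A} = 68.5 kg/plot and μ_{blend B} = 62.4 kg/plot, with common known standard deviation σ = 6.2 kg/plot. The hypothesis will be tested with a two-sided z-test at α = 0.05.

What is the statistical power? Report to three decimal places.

Power ≈ 0.858

Standardized effect: d = |μ_{blend A} − μ_{blend B}| / σ = |68.5 − 62.4| / 6.2 = 0.9839
Noncentrality parameter: δ = d·√(n/2) = 0.9839 × √(19/2) = 3.0325
Two-sided α = 0.05 → critical value z_{0.025} = 1.960.
Power = Φ(δ − 1.960) + Φ(−δ − 1.960) = Φ(1.073) + Φ(-4.992) = 0.8583 + 0.0000 = 0.8583.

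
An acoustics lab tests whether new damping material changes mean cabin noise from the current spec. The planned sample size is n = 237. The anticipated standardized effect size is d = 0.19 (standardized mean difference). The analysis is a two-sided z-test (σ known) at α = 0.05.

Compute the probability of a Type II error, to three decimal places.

Noncentrality parameter: λ = d·√n = 0.19 × √237 = 2.9250
Critical value for a two-sided test at α = 0.05: z_{α/2} = 1.960.
Power = Φ(λ − 1.960) + Φ(−λ − 1.960) = Φ(0.965) + Φ(-4.885) = 0.8327 + 0.0000 = 0.8327.
Type II error: β = 1 − power = 1 − 0.8327 = 0.1673.

β ≈ 0.167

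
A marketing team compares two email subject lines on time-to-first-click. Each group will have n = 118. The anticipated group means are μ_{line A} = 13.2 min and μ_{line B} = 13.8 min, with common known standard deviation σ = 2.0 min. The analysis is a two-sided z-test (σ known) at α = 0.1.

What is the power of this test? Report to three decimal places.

Standardized effect: d = |μ_{line A} − μ_{line B}| / σ = |13.2 − 13.8| / 2.0 = 0.3000
Noncentrality parameter: λ = d·√(n/2) = 0.3000 × √(118/2) = 2.3043
Two-sided α = 0.1 → critical value z_{0.05} = 1.645.
Power = Φ(λ − 1.645) + Φ(−λ − 1.645) = Φ(0.659) + Φ(-3.949) = 0.7452 + 0.0000 = 0.7452.

Power ≈ 0.745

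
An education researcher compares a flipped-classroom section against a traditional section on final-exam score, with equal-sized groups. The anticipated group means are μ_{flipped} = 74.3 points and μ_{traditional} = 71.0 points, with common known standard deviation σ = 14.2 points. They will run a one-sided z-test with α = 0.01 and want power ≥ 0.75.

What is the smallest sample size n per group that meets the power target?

Standardized effect: d = |μ_{flipped} − μ_{traditional}| / σ = |74.3 − 71.0| / 14.2 = 0.2324
For power 0.75 need Φ(δ − z_{0.01}) = 0.75, so δ = z_{0.01} + z_{0.25} = 2.326 + 0.674 = 3.001.
δ = d·√(n/2) ⇒ n = 2(δ/d)² = 2 × (3.001 / 0.2324)² = 333.48.
Round up to the next whole unit.

n = 334 per group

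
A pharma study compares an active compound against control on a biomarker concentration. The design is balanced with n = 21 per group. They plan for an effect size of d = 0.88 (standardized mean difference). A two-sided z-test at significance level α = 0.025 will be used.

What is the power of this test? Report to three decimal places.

Noncentrality parameter: δ = d·√(n/2) = 0.88 × √(21/2) = 2.8515
Two-sided α = 0.025 → critical value z_{0.0125} = 2.241.
Power = Φ(δ − 2.241) + Φ(−δ − 2.241) = Φ(0.610) + Φ(-5.093) = 0.7291 + 0.0000 = 0.7291.

Power ≈ 0.729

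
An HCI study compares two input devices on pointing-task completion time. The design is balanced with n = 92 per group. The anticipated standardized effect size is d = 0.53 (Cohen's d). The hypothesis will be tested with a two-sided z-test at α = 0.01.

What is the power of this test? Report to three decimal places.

Power ≈ 0.846

Noncentrality parameter: δ = d·√(n/2) = 0.53 × √(92/2) = 3.5946
Critical value for a two-sided test at α = 0.01: z_{α/2} = 2.576.
Power = Φ(δ − 2.576) + Φ(−δ − 2.576) = Φ(1.019) + Φ(-6.170) = 0.8459 + 0.0000 = 0.8459.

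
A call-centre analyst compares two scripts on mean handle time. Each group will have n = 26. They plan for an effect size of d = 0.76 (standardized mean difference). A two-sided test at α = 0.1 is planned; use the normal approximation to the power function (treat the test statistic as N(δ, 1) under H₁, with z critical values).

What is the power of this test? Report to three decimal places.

Noncentrality parameter: δ = d·√(n/2) = 0.76 × √(26/2) = 2.7402
Critical value for a two-sided test at α = 0.1: z_{α/2} = 1.645.
Power = Φ(δ − 1.645) + Φ(−δ − 1.645) = Φ(1.095) + Φ(-4.385) = 0.8633 + 0.0000 = 0.8633.

Power ≈ 0.863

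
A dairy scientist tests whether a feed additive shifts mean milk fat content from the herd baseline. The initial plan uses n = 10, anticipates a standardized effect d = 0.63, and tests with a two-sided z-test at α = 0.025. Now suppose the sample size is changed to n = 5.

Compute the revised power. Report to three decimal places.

With n = 5: δ = d·√n = 0.63 × √5 = 1.4087. Critical value z_{0.0125} = 2.241.
Revised power = Φ(δ − 2.241) + Φ(−δ − 2.241) = Φ(-0.833) + Φ(-3.650) = 0.2025 + 0.0001 = 0.2026.

Power ≈ 0.203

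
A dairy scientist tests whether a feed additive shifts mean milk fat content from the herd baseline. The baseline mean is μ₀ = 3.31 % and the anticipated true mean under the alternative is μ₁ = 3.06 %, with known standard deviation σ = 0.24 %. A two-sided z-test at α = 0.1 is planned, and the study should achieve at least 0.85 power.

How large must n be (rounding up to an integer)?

n = 7

Standardized effect: d = |μ₁ − μ₀| / σ = |3.06 − 3.31| / 0.24 = 1.0417
Set Φ(δ − 1.645) = 0.85; then δ − 1.645 = Φ⁻¹(0.85) = 1.036, giving δ = 2.681.
(The Φ(−δ − z_{α/2}) term is vanishingly small for δ > 0 and is dropped in the standard sample-size formula.)
δ = d·√n ⇒ n = (δ/d)² = (2.681 / 1.0417)² = 6.63.
Round up to the next whole unit.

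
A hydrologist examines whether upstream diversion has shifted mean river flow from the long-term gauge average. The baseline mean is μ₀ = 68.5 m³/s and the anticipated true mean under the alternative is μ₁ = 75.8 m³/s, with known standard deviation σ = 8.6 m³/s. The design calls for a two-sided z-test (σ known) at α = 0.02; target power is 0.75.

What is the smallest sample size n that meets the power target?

Standardized effect: d = |μ₁ − μ₀| / σ = |75.8 − 68.5| / 8.6 = 0.8488
Set Φ(δ − 2.326) = 0.75; then δ − 2.326 = Φ⁻¹(0.75) = 0.674, giving δ = 3.001.
(The Φ(−δ − z_{α/2}) term is vanishingly small for δ > 0 and is dropped in the standard sample-size formula.)
δ = d·√n ⇒ n = (δ/d)² = (3.001 / 0.8488)² = 12.50.
Rounding up, n = 13.

n = 13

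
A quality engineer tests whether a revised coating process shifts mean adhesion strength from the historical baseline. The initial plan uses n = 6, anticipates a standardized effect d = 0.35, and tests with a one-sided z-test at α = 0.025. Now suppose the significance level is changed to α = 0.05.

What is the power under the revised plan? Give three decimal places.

Power ≈ 0.215

δ = d·√n = 0.35 × √6 = 0.8573 (unchanged). New critical value: z_{0.05} = 1.645.
Revised power = Φ(δ − 1.645) = Φ(-0.788) = 0.2155.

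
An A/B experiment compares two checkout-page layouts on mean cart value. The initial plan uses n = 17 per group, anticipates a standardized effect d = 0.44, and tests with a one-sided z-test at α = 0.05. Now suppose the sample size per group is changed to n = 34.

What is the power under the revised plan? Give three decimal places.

With n = 34 per group: δ = d·√(n/2) = 0.44 × √(34/2) = 1.8142. Critical value z_{0.05} = 1.645.
Revised power = P(Z > 1.645 − δ) = Φ(0.169) = 0.5672.

Power ≈ 0.567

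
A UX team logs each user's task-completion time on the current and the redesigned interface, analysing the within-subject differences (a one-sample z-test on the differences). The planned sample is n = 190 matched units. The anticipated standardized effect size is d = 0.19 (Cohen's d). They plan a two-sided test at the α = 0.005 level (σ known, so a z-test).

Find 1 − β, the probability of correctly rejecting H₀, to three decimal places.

Power ≈ 0.425

Noncentrality parameter: δ = d·√n = 0.19 × √190 = 2.6190
Critical value for a two-sided test at α = 0.005: z_{α/2} = 2.807.
Power = Φ(δ − 2.807) + Φ(−δ − 2.807) = Φ(-0.188) + Φ(-5.426) = 0.4254 + 0.0000 = 0.4254.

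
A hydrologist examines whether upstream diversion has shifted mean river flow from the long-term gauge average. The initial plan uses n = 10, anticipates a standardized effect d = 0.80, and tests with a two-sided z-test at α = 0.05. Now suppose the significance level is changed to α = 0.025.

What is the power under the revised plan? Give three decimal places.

Power ≈ 0.613

δ = d·√n = 0.80 × √10 = 2.5298 (unchanged). New critical value: z_{0.0125} = 2.241.
Revised power = Φ(δ − 2.241) + Φ(−δ − 2.241) = Φ(0.288) + Φ(-4.771) = 0.6135 + 0.0000 = 0.6135.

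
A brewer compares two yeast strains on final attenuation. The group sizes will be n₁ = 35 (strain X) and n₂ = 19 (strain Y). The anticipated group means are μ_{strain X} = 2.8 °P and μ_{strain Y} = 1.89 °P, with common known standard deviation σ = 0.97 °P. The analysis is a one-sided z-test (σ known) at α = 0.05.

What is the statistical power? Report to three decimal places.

Power ≈ 0.950

Standardized effect: d = |μ_{strain X} − μ_{strain Y}| / σ = |2.8 − 1.89| / 0.97 = 0.9381
Noncentrality parameter: δ = d / √(1/n₁ + 1/n₂) = 0.9381 / √(1/35 + 1/19) = 3.2922
Critical value for a one-sided test at α = 0.05: z_α = 1.645.
Power = Φ(δ − 1.645) = Φ(1.647) = 0.9503.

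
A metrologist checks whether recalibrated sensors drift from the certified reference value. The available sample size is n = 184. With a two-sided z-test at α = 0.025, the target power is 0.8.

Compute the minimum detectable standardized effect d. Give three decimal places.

d ≈ 0.227

Required noncentrality: δ = z_{0.0125} + z_{0.20} = 2.241 + 0.842 = 3.083.
(The second rejection-region term Φ(−δ − z_{α/2}) is negligible and dropped.)
δ = d·√n ⇒ d = δ/√n = 3.083/√184 = 0.2273.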